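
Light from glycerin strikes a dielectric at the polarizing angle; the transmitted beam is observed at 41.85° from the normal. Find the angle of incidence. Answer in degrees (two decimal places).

θ_B ≈ 48.15°

Since the reflected and refracted rays are at right angles at the polarizing angle, θ_B + θ_t = 90°.
So θ_B = 90° − θ_t = 90° − 41.85° = 48.15°.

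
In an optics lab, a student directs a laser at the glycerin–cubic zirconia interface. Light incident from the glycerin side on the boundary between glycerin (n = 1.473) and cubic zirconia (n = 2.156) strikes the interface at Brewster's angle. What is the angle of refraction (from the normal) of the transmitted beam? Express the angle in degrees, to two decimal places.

θ_B = arctan(n₂/n₁) = arctan(2.156/1.473) = 55.66°.
At Brewster's angle the reflected and refracted rays are perpendicular, so θ_t = 90° − θ_B = 90° − 55.66° = 34.34°.

θ_t ≈ 34.34°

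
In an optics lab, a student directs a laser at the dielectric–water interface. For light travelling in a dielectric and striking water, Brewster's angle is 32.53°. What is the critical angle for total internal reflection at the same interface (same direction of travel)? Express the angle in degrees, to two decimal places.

θ_c ≈ 39.63°

From Brewster, n₂/n₁ = tan θ_B = tan 32.53° = 0.6378.
Then sin θ_c = n₂/n₁ = 0.6378, so θ_c = arcsin 0.6378 = 39.63°.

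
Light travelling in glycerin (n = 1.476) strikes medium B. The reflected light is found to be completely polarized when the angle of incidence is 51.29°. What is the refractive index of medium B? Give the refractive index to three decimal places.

n ≈ 1.842

Brewster's law: tan θ_B = n₂/n₁ (light incident in glycerin, refracted into medium B).
n₂ = n₁ tan θ_B = 1.476 × tan 51.29° = 1.842.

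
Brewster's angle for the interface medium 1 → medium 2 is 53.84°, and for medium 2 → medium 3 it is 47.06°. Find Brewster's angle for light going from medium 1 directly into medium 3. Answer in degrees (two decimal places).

tan θ_B(1→2) = n₂/n₁ = tan 53.84° = 1.3683.
tan θ_B(2→3) = n₃/n₂ = tan 47.06° = 1.0746.
n₃/n₁ = 1.4704. Then tan θ_B(1→3) = n₃/n₁, so θ_B(1→3) = arctan(1.4704) = 55.78°.

θ_B ≈ 55.78°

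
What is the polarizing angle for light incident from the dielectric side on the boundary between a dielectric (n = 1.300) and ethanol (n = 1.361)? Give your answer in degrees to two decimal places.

θ_B ≈ 46.31°

The reflected p-component vanishes when tan θ_B = n₂/n₁.
tan θ_B = n₂/n₁ = 1.361/1.300 = 1.0469. Taking the arctangent, θ_B = 46.31°.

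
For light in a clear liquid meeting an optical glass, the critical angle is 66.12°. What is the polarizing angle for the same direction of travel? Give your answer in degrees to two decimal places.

n₂/n₁ = sin θ_c = sin 66.12° = 0.9144.
tan θ_B equals the same ratio, so θ_B = arctan(0.9144) = 42.44°.

θ_B ≈ 42.44°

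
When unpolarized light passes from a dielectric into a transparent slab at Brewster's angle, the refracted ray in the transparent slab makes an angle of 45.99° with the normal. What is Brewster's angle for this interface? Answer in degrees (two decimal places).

Brewster's condition makes the reflected and refracted beams perpendicular: θ_B + θ_t = 90°.
θ_B = 90° − 45.99° = 44.01°.

θ_B ≈ 44.01°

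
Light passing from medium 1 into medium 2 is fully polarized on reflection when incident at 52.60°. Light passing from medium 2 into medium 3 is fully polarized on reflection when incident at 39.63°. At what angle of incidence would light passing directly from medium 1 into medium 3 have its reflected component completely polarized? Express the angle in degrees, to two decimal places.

Each Brewster angle gives a ratio: n₂/n₁ = tan 52.60° = 1.3079, n₃/n₂ = tan 39.63° = 0.8282.
Multiplying, n₃/n₁ = 1.3079 × 0.8282 = 1.0832, and θ_B(1→3) = arctan 1.0832 = 47.29°.

θ_B ≈ 47.29°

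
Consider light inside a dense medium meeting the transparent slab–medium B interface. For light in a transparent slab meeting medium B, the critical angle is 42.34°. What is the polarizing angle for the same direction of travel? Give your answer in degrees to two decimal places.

θ_B ≈ 33.96°

n₂/n₁ = sin θ_c = sin 42.34° = 0.6735.
tan θ_B equals the same ratio, so θ_B = arctan(0.6735) = 33.96°.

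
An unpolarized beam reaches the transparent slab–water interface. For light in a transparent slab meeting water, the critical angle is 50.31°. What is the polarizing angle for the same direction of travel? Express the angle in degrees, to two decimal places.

n₂/n₁ = sin θ_c = sin 50.31° = 0.7695.
tan θ_B equals the same ratio, so θ_B = arctan(0.7695) = 37.58°.

θ_B ≈ 37.58°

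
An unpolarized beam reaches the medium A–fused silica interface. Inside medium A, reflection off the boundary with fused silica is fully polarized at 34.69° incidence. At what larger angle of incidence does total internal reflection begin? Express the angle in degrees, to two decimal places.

n₂/n₁ = tan 34.69° = 0.6922; the critical angle satisfies sin θ_c = n₂/n₁.
θ_c = arcsin(0.6922) = 43.80°.

θ_c ≈ 43.80°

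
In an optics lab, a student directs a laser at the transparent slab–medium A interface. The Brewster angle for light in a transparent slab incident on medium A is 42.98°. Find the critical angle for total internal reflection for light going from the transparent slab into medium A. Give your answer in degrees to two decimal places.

n₂/n₁ = tan 42.98° = 0.9319; the critical angle satisfies sin θ_c = n₂/n₁.
θ_c = arcsin(0.9319) = 68.73°.

θ_c ≈ 68.73°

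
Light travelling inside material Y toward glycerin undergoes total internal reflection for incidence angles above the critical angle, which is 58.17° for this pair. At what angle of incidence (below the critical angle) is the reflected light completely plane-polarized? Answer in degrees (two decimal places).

At the critical angle sin θ_c = n₂/n₁, giving n₂/n₁ = sin 58.17° = 0.8496.
Then tan θ_B = n₂/n₁ = 0.8496, so θ_B = arctan 0.8496 = 40.35°.

θ_B ≈ 40.35°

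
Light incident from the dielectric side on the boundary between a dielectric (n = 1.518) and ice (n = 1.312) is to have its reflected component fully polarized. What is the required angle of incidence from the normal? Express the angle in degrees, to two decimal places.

θ_B ≈ 40.84°

tan θ_B = n₂/n₁ = 1.312/1.518 = 0.8643. Taking the arctangent, θ_B = 40.84°.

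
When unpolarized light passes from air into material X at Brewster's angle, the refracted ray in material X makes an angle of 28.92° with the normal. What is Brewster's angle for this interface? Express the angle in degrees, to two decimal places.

θ_B ≈ 61.08°

Brewster's condition makes the reflected and refracted beams perpendicular: θ_B + θ_t = 90°.
So θ_B = 90° − θ_t = 90° − 28.92° = 61.08°.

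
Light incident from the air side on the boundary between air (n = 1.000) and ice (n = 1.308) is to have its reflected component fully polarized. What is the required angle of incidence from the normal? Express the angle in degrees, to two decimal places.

At Brewster's angle the reflected and refracted rays are perpendicular, which with Snell's law gives tan θ_B = n₂/n₁.
Here n₂/n₁ = 1.308/1.000 = 1.3080, and Brewster's law gives tan θ_B = n₂/n₁.
θ_B = arctan(1.3080) = 52.60°.

θ_B ≈ 52.60°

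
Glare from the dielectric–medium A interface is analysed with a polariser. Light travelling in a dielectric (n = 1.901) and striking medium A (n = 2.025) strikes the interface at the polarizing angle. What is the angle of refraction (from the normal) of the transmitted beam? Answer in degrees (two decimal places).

θ_t ≈ 43.19°

θ_B = arctan(n₂/n₁) = arctan(2.025/1.901) = 46.81°.
The refracted ray is perpendicular to the reflected ray, so θ_t = 90° − θ_B = 43.19°.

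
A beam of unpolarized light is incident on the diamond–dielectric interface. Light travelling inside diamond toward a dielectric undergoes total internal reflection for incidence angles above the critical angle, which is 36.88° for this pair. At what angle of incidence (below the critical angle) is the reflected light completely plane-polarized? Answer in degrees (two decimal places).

θ_B ≈ 30.97°

At the critical angle sin θ_c = n₂/n₁, giving n₂/n₁ = sin 36.88° = 0.6001.
Then tan θ_B = n₂/n₁ = 0.6001, so θ_B = arctan 0.6001 = 30.97°.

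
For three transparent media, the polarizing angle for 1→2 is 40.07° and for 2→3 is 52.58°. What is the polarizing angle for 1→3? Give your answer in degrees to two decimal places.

tan θ_B(1→2) = n₂/n₁ = tan 40.07° = 0.8412.
tan θ_B(2→3) = n₃/n₂ = tan 52.58° = 1.3070.
n₃/n₁ = 1.0994. Then tan θ_B(1→3) = n₃/n₁, so θ_B(1→3) = arctan(1.0994) = 47.71°.

θ_B ≈ 47.71°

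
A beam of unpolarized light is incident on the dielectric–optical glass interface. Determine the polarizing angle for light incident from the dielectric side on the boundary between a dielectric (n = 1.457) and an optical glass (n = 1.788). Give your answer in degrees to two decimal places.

θ_B ≈ 50.82°

At Brewster's angle the reflected and refracted rays are perpendicular, which with Snell's law gives tan θ_B = n₂/n₁.
Here n₂/n₁ = 1.788/1.457 = 1.2272, and Brewster's law gives tan θ_B = n₂/n₁. Taking the arctangent, θ_B = 50.82°.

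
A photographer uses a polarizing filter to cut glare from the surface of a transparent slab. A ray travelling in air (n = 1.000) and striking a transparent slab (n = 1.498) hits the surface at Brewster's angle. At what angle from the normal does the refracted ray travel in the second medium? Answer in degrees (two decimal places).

θ_t ≈ 33.73°

θ_B = arctan(n₂/n₁) = arctan(1.498/1.000) = 56.27°.
Since θ_B + θ_t = 90° at Brewster incidence, θ_t = 90° − 56.27° = 33.73°.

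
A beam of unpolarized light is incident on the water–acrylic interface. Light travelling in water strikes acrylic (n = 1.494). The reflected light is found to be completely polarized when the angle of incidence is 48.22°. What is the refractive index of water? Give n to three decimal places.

n ≈ 1.335

Full polarization of the reflected beam means tan θ_B = n₂/n₁, where n₁ is the incident medium (water).
n₁ = n₂ / tan θ_B = 1.494 / tan 48.22° = 1.335.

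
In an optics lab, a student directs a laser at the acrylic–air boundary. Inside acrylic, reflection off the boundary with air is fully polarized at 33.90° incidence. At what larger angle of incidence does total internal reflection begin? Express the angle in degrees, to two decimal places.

θ_c ≈ 42.22°

n₂/n₁ = tan 33.90° = 0.6720; the critical angle satisfies sin θ_c = n₂/n₁.
θ_c = arcsin(0.6720) = 42.22°.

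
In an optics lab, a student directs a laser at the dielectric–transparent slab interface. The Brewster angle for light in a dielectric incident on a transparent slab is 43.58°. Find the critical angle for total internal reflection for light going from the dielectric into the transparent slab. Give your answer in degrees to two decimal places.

θ_c ≈ 72.11°

n₂/n₁ = tan 43.58° = 0.9516; the critical angle satisfies sin θ_c = n₂/n₁.
θ_c = arcsin(0.9516) = 72.11°.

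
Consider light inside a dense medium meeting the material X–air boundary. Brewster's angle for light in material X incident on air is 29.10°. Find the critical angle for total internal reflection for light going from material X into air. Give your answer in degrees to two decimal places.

θ_c ≈ 33.82°

From Brewster, n₂/n₁ = tan θ_B = tan 29.10° = 0.5566.
Then sin θ_c = n₂/n₁ = 0.5566, so θ_c = arcsin 0.5566 = 33.82°.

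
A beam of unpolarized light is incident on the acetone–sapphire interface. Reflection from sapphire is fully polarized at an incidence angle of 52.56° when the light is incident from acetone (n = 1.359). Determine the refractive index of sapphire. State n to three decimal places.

n ≈ 1.775

At the Brewster angle, tan θ_B = n₂/n₁ with n₁ on the incident side (acetone) and n₂ on the transmitted side (sapphire).
n₂ = n₁ tan θ_B = 1.359 × tan 52.56° = 1.775.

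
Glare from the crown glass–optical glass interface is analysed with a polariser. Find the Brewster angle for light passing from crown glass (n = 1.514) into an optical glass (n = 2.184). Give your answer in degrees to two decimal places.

θ_B ≈ 55.27°

The reflected p-component vanishes when tan θ_B = n₂/n₁.
Brewster's condition: tan θ_B = n₂/n₁ = 2.184/1.514 = 1.4425.
θ_B = arctan(1.4425) = 55.27°.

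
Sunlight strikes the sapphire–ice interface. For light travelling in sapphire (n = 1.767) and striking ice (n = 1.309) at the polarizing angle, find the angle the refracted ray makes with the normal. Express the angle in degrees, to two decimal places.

θ_B = arctan(n₂/n₁) = arctan(1.309/1.767) = 36.53°.
At Brewster's angle the reflected and refracted rays are perpendicular, so θ_t = 90° − θ_B = 90° − 36.53° = 53.47°.

θ_t ≈ 53.47°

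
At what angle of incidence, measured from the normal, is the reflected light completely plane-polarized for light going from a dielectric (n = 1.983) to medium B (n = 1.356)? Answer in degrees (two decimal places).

θ_B ≈ 34.36°

Here n₂/n₁ = 1.356/1.983 = 0.6838, and Brewster's law gives tan θ_B = n₂/n₁. Taking the arctangent, θ_B = 34.36°.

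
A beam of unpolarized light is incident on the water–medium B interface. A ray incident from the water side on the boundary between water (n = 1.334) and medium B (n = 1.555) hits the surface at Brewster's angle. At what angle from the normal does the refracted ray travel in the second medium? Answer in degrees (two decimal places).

θ_t ≈ 40.63°

θ_B = arctan(n₂/n₁) = arctan(1.555/1.334) = 49.37°.
The refracted ray is perpendicular to the reflected ray, so θ_t = 90° − θ_B = 40.63°.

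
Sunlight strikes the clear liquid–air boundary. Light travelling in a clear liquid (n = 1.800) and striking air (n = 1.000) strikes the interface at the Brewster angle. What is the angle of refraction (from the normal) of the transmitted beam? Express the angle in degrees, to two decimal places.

θ_B = arctan(n₂/n₁) = arctan(1.000/1.800) = 29.05°.
The refracted ray is perpendicular to the reflected ray, so θ_t = 90° − θ_B = 60.95°.

θ_t ≈ 60.95°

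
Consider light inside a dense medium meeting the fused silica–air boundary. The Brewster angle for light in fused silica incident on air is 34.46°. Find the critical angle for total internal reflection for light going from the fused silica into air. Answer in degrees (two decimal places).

tan θ_B = n₂/n₁ = tan 34.46° = 0.6863.
Total internal reflection: sin θ_c = n₂/n₁ = 0.6863.
θ_c = arcsin(0.6863) = 43.33°.

θ_c ≈ 43.33°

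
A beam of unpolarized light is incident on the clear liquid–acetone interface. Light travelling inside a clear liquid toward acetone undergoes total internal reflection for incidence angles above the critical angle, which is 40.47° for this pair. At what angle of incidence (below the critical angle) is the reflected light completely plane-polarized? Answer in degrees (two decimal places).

n₂/n₁ = sin θ_c = sin 40.47° = 0.6490.
tan θ_B equals the same ratio, so θ_B = arctan(0.6490) = 32.99°.

θ_B ≈ 32.99°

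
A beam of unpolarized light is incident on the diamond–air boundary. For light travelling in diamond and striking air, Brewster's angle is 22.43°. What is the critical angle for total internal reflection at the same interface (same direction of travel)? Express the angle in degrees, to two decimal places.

θ_c ≈ 24.38°

n₂/n₁ = tan 22.43° = 0.4128; the critical angle satisfies sin θ_c = n₂/n₁.
θ_c = arcsin(0.4128) = 24.38°.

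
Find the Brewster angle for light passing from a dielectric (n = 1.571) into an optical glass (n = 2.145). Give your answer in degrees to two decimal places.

θ_B ≈ 53.78°

Brewster's condition: tan θ_B = n₂/n₁ = 2.145/1.571 = 1.3654.
So θ_B = arctan 1.3654 = 53.78°.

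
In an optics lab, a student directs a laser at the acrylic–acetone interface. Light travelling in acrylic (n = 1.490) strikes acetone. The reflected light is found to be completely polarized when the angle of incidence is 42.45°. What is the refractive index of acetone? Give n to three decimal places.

Full polarization of the reflected beam means tan θ_B = n₂/n₁, where n₁ is the incident medium (acrylic).
n₂ = n₁ tan θ_B = 1.490 × tan 42.45° = 1.363.

n ≈ 1.363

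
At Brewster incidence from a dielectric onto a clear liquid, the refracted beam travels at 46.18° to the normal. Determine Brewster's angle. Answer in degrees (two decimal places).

θ_B ≈ 43.82°

At Brewster's angle the reflected and refracted rays are perpendicular, so θ_B + θ_t = 90°.
θ_B = 90° − 46.18° = 43.82°.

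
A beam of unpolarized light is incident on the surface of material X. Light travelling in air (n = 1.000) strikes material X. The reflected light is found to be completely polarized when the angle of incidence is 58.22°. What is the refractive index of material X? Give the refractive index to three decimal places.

Full polarization of the reflected beam means tan θ_B = n₂/n₁, where n₁ is the incident medium (air).
n₂ = n₁ tan θ_B = 1.000 × tan 58.22° = 1.614.

n ≈ 1.614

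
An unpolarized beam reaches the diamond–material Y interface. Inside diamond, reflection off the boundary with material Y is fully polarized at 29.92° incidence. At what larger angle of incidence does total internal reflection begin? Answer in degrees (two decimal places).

tan θ_B = n₂/n₁ = tan 29.92° = 0.5755.
Total internal reflection: sin θ_c = n₂/n₁ = 0.5755.
θ_c = arcsin(0.5755) = 35.13°.

θ_c ≈ 35.13°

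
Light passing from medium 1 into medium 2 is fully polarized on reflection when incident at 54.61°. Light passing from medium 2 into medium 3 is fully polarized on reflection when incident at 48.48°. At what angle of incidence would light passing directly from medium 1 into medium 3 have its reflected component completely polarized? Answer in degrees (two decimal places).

θ_B ≈ 57.83°

Each Brewster angle gives a ratio: n₂/n₁ = tan 54.61° = 1.4077, n₃/n₂ = tan 48.48° = 1.1295.
n₃/n₁ = 1.5899. Then tan θ_B(1→3) = n₃/n₁, so θ_B(1→3) = arctan(1.5899) = 57.83°.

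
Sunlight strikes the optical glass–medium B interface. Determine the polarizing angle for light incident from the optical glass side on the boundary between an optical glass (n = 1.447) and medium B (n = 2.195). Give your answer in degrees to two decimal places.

θ_B ≈ 56.61°

The reflected p-component vanishes when tan θ_B = n₂/n₁.
Here n₂/n₁ = 2.195/1.447 = 1.5169, and Brewster's law gives tan θ_B = n₂/n₁.
θ_B = arctan(1.5169) = 56.61°.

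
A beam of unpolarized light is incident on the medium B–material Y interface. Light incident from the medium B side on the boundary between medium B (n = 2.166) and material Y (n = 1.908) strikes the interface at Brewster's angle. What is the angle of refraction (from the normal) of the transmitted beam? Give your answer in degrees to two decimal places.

θ_t ≈ 48.62°

tan θ_B = n₂/n₁ = 1.908/2.166 = 0.8809, so θ_B = 41.38°.
At Brewster's angle the reflected and refracted rays are perpendicular, so θ_t = 90° − θ_B = 90° − 41.38° = 48.62°.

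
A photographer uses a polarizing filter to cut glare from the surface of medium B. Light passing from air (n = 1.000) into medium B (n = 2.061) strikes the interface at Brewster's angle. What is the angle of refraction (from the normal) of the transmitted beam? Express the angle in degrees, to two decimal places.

θ_t ≈ 25.88°

tan θ_B = n₂/n₁ = 2.061/1.000 = 2.0610, so θ_B = 64.12°.
The refracted ray is perpendicular to the reflected ray, so θ_t = 90° − θ_B = 25.88°.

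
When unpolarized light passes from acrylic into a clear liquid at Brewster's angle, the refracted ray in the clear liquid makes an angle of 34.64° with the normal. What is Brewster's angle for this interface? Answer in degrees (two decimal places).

Brewster's condition makes the reflected and refracted beams perpendicular: θ_B + θ_t = 90°.
θ_B = 90° − 34.64° = 55.36°.

θ_B ≈ 55.36°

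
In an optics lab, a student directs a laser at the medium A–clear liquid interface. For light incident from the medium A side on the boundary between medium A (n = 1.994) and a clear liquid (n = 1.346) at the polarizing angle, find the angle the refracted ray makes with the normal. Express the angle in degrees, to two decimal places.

tan θ_B = n₂/n₁ = 1.346/1.994 = 0.6750, so θ_B = 34.02°.
Since θ_B + θ_t = 90° at Brewster incidence, θ_t = 90° − 34.02° = 55.98°.

θ_t ≈ 55.98°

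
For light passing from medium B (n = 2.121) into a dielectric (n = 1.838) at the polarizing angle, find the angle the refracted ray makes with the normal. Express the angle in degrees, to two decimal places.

tan θ_B = n₂/n₁ = 1.838/2.121 = 0.8666, so θ_B = 40.91°.
Since θ_B + θ_t = 90° at Brewster incidence, θ_t = 90° − 40.91° = 49.09°.

θ_t ≈ 49.09°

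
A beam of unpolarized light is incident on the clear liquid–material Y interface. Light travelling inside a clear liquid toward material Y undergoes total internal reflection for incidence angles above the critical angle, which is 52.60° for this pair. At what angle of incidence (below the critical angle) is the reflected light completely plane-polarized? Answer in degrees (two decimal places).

n₂/n₁ = sin θ_c = sin 52.60° = 0.7944.
tan θ_B equals the same ratio, so θ_B = arctan(0.7944) = 38.46°.

θ_B ≈ 38.46°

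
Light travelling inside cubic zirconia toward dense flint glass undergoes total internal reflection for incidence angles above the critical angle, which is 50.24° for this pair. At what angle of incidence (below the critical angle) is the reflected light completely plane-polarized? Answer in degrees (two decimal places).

At the critical angle sin θ_c = n₂/n₁, giving n₂/n₁ = sin 50.24° = 0.7687.
Then tan θ_B = n₂/n₁ = 0.7687, so θ_B = arctan 0.7687 = 37.55°.

θ_B ≈ 37.55°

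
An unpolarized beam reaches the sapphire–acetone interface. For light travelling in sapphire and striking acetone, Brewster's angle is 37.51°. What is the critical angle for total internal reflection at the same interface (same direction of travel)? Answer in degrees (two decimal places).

θ_c ≈ 50.14°

From Brewster, n₂/n₁ = tan θ_B = tan 37.51° = 0.7676.
Then sin θ_c = n₂/n₁ = 0.7676, so θ_c = arcsin 0.7676 = 50.14°.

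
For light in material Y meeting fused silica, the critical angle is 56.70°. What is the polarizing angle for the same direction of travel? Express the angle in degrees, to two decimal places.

θ_B ≈ 39.89°

At the critical angle sin θ_c = n₂/n₁, giving n₂/n₁ = sin 56.70° = 0.8358.
Then tan θ_B = n₂/n₁ = 0.8358, so θ_B = arctan 0.8358 = 39.89°.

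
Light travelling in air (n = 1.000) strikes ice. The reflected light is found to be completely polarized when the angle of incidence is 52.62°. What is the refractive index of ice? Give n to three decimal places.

n ≈ 1.309

Brewster's law: tan θ_B = n₂/n₁ (light incident in air, refracted into ice).
n₂ = n₁ tan θ_B = 1.000 × tan 52.62° = 1.309.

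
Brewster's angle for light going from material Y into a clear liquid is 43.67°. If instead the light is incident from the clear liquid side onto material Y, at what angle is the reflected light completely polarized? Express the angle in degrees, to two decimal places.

Reversing the direction swaps n₁ and n₂, so tan θ_B' = 1/tan θ_B and θ_B' = 90° − θ_B.
Hence θ_B' = 90° − 43.67° = 46.33°.

θ_B' ≈ 46.33°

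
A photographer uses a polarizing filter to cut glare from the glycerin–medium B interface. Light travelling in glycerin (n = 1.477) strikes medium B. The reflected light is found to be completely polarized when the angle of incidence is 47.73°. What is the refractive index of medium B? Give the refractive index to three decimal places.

At Brewster's angle, tan θ_B = n₂/n₁ with n₁ on the incident side (glycerin) and n₂ on the transmitted side (medium B).
n₂ = n₁ tan θ_B = 1.477 × tan 47.73° = 1.625.

n ≈ 1.625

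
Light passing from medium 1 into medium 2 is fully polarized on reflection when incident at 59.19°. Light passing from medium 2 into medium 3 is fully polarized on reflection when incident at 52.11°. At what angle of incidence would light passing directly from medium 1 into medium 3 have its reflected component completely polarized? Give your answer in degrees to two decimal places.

θ_B ≈ 65.10°

Each Brewster angle gives a ratio: n₂/n₁ = tan 59.19° = 1.6769, n₃/n₂ = tan 52.11° = 1.2850.
n₃/n₁ = 2.1548. Then tan θ_B(1→3) = n₃/n₁, so θ_B(1→3) = arctan(2.1548) = 65.10°.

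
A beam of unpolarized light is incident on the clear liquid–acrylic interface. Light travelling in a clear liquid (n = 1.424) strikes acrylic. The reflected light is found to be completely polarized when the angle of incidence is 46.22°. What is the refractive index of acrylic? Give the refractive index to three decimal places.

n ≈ 1.486

Brewster's law: tan θ_B = n₂/n₁ (light incident in a clear liquid, refracted into acrylic).
n₂ = n₁ tan θ_B = 1.424 × tan 46.22° = 1.486.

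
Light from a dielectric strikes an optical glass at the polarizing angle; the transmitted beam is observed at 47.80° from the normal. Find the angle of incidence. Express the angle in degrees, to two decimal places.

At Brewster's angle the reflected and refracted rays are perpendicular, so θ_B + θ_t = 90°.
So θ_B = 90° − θ_t = 90° − 47.80° = 42.20°.

θ_B ≈ 42.20°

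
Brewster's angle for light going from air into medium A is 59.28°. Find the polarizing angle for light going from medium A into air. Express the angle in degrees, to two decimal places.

tan θ_B' = n₁/n₂ = 1/tan θ_B, so θ_B' = 90° − θ_B.
θ_B' = 90° − 59.28° = 30.72°.

θ_B' ≈ 30.72°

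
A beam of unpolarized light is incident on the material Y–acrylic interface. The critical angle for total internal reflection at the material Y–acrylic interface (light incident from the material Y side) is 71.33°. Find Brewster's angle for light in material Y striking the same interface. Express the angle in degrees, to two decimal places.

θ_B ≈ 43.45°

sin θ_c = n₂/n₁, so n₂/n₁ = sin 71.33° = 0.9474.
Brewster: tan θ_B = n₂/n₁ = 0.9474.
θ_B = arctan(0.9474) = 43.45°.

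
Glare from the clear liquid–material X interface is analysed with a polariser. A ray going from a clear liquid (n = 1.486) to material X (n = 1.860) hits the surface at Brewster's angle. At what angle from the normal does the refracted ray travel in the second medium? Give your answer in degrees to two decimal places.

First find Brewster's angle: tan θ_B = 1.860/1.486 = 1.2517, giving θ_B = 51.38°.
Since θ_B + θ_t = 90° at Brewster incidence, θ_t = 90° − 51.38° = 38.62°.

θ_t ≈ 38.62°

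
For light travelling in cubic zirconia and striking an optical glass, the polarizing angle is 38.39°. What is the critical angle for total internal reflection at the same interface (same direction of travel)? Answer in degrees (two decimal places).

θ_c ≈ 52.40°

From Brewster, n₂/n₁ = tan θ_B = tan 38.39° = 0.7923.
Then sin θ_c = n₂/n₁ = 0.7923, so θ_c = arcsin 0.7923 = 52.40°.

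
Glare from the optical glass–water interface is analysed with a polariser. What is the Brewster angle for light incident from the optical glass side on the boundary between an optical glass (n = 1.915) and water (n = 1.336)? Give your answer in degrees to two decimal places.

θ_B ≈ 34.90°

tan θ_B = n₂/n₁ = 1.336/1.915 = 0.6977.
θ_B = arctan(0.6977) = 34.90°.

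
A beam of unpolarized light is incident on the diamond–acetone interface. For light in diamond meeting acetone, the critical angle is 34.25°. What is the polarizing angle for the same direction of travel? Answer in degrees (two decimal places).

n₂/n₁ = sin θ_c = sin 34.25° = 0.5628.
tan θ_B equals the same ratio, so θ_B = arctan(0.5628) = 29.37°.

θ_B ≈ 29.37°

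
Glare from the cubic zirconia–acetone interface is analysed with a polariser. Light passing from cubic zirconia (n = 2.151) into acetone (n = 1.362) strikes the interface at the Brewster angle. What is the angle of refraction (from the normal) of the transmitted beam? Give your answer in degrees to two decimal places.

θ_t ≈ 57.66°

tan θ_B = n₂/n₁ = 1.362/2.151 = 0.6332, so θ_B = 32.34°.
The refracted ray is perpendicular to the reflected ray, so θ_t = 90° − θ_B = 57.66°.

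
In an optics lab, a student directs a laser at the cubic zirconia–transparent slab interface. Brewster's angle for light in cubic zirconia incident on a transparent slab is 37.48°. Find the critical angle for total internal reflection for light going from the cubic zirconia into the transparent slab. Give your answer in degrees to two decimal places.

From Brewster, n₂/n₁ = tan θ_B = tan 37.48° = 0.7668.
Then sin θ_c = n₂/n₁ = 0.7668, so θ_c = arcsin 0.7668 = 50.06°.

θ_c ≈ 50.06°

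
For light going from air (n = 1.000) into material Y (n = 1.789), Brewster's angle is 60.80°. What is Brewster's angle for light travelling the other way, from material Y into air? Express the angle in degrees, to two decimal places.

θ_B' ≈ 29.20°

tan θ_B' = n₁/n₂ = 1/tan θ_B, so θ_B' = 90° − θ_B.
θ_B' = 90° − 60.80° = 29.20°.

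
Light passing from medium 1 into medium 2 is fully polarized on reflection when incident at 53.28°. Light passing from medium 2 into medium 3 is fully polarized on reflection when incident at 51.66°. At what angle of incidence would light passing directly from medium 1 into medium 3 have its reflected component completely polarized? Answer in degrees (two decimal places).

Each Brewster angle gives a ratio: n₂/n₁ = tan 53.28° = 1.3406, n₃/n₂ = tan 51.66° = 1.2644.
Multiplying, n₃/n₁ = 1.3406 × 1.2644 = 1.6951, and θ_B(1→3) = arctan 1.6951 = 59.46°.

θ_B ≈ 59.46°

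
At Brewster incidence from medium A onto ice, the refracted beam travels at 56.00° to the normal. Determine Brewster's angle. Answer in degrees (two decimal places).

θ_B ≈ 34.00°

At Brewster's angle the reflected and refracted rays are perpendicular, so θ_B + θ_t = 90°.
θ_B = 90° − 56.00° = 34.00°.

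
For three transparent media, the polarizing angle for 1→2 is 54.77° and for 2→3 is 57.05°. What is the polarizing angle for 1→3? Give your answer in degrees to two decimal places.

θ_B ≈ 65.40°

n₂/n₁ = tan 54.77° = 1.4160 and n₃/n₂ = tan 57.05° = 1.5428.
So n₃/n₁ = (n₂/n₁)(n₃/n₂) = 1.4160 × 1.5428 = 2.1846.
θ_B(1→3) = arctan(2.1846) = 65.40°.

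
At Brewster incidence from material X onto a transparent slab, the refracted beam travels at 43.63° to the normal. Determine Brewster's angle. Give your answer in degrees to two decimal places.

Since the reflected and refracted rays are at right angles at the polarizing angle, θ_B + θ_t = 90°.
So θ_B = 90° − θ_t = 90° − 43.63° = 46.37°.

θ_B ≈ 46.37°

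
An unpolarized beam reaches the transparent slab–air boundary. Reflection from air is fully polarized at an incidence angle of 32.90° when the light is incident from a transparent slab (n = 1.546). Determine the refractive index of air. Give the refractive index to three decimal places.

Brewster's law: tan θ_B = n₂/n₁ (light incident in a transparent slab, refracted into air).
n₂ = n₁ tan θ_B = 1.546 × tan 32.90° = 1.000.

n ≈ 1.000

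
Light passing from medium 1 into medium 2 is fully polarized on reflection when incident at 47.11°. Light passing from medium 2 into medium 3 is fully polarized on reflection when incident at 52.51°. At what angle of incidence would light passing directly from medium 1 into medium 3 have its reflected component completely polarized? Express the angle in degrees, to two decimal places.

θ_B ≈ 54.53°

Each Brewster angle gives a ratio: n₂/n₁ = tan 47.11° = 1.0765, n₃/n₂ = tan 52.51° = 1.3037.
Multiplying, n₃/n₁ = 1.0765 × 1.3037 = 1.4034, and θ_B(1→3) = arctan 1.4034 = 54.53°.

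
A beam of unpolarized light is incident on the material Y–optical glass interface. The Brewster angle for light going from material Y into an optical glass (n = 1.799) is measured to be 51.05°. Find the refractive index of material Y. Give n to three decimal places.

n ≈ 1.454

At the Brewster angle, tan θ_B = n₂/n₁ with n₁ on the incident side (material Y) and n₂ on the transmitted side (an optical glass).
n₁ = n₂ / tan θ_B = 1.799 / tan 51.05° = 1.454.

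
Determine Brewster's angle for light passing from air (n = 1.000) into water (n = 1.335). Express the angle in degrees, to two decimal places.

θ_B ≈ 53.16°

The reflected p-component vanishes when tan θ_B = n₂/n₁.
Brewster's condition: tan θ_B = n₂/n₁ = 1.335/1.000 = 1.3350.
So θ_B = arctan 1.3350 = 53.16°.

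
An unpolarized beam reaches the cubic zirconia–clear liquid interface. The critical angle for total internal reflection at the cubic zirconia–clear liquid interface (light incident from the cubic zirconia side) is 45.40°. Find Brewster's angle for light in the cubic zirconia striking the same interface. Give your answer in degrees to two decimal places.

θ_B ≈ 35.45°

sin θ_c = n₂/n₁, so n₂/n₁ = sin 45.40° = 0.7120.
Brewster: tan θ_B = n₂/n₁ = 0.7120.
θ_B = arctan(0.7120) = 35.45°.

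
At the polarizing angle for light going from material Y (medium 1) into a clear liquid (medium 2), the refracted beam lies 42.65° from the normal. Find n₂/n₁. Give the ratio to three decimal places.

At Brewster incidence θ_B = 90° − θ_t = 90° − 42.65° = 47.35°.
Then n₂/n₁ = tan θ_B = tan 47.35° = 1.086.

n₂/n₁ ≈ 1.086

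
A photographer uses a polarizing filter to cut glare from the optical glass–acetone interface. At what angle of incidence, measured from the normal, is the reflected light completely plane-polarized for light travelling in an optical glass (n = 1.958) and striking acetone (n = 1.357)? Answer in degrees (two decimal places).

θ_B ≈ 34.72°

At Brewster's angle the reflected and refracted rays are perpendicular, which with Snell's law gives tan θ_B = n₂/n₁.
Brewster's condition: tan θ_B = n₂/n₁ = 1.357/1.958 = 0.6931.
θ_B = arctan(0.6931) = 34.72°.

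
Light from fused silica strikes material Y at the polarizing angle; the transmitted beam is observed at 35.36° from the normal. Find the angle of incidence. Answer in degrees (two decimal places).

Since the reflected and refracted rays are at right angles at the polarizing angle, θ_B + θ_t = 90°.
θ_B = 90° − 35.36° = 54.64°.

θ_B ≈ 54.64°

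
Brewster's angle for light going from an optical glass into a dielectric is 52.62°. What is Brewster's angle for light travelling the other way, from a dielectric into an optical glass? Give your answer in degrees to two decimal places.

The two Brewster angles are complementary: θ_B' = 90° − θ_B = 90° − 52.62° = 37.38°.

θ_B' ≈ 37.38°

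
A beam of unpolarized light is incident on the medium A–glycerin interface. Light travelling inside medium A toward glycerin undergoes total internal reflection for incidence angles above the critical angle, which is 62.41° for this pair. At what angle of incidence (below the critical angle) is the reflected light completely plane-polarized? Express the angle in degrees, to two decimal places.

θ_B ≈ 41.55°

sin θ_c = n₂/n₁, so n₂/n₁ = sin 62.41° = 0.8863.
Brewster: tan θ_B = n₂/n₁ = 0.8863.
θ_B = arctan(0.8863) = 41.55°.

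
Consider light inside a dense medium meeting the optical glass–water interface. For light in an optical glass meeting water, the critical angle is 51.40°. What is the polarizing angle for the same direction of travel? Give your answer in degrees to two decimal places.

θ_B ≈ 38.01°

n₂/n₁ = sin θ_c = sin 51.40° = 0.7815.
tan θ_B equals the same ratio, so θ_B = arctan(0.7815) = 38.01°.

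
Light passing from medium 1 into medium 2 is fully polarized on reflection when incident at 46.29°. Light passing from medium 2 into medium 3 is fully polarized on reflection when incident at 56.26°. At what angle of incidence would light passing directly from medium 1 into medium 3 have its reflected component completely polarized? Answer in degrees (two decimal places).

θ_B ≈ 57.44°

Each Brewster angle gives a ratio: n₂/n₁ = tan 46.29° = 1.0461, n₃/n₂ = tan 56.26° = 1.4972.
n₃/n₁ = 1.5662. Then tan θ_B(1→3) = n₃/n₁, so θ_B(1→3) = arctan(1.5662) = 57.44°.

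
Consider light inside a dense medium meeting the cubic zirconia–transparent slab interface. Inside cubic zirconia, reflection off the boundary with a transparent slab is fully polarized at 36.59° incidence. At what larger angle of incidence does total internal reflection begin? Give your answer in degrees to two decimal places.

From Brewster, n₂/n₁ = tan θ_B = tan 36.59° = 0.7424.
Then sin θ_c = n₂/n₁ = 0.7424, so θ_c = arcsin 0.7424 = 47.94°.

θ_c ≈ 47.94°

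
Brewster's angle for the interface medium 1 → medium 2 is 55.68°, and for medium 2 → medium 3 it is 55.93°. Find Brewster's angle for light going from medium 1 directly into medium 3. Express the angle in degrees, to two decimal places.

Each Brewster angle gives a ratio: n₂/n₁ = tan 55.68° = 1.4648, n₃/n₂ = tan 55.93° = 1.4787.
So n₃/n₁ = (n₂/n₁)(n₃/n₂) = 1.4648 × 1.4787 = 2.1660.
θ_B(1→3) = arctan(2.1660) = 65.22°.

θ_B ≈ 65.22°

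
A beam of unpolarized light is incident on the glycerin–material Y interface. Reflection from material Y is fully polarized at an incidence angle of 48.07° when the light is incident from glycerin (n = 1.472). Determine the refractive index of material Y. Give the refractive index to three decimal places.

Brewster's law: tan θ_B = n₂/n₁ (light incident in glycerin, refracted into material Y).
n₂ = n₁ tan θ_B = 1.472 × tan 48.07° = 1.639.

n ≈ 1.639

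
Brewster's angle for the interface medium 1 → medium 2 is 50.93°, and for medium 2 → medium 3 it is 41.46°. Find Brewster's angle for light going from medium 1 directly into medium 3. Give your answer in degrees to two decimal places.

Each Brewster angle gives a ratio: n₂/n₁ = tan 50.93° = 1.2318, n₃/n₂ = tan 41.46° = 0.8835.
n₃/n₁ = 1.0883. Then tan θ_B(1→3) = n₃/n₁, so θ_B(1→3) = arctan(1.0883) = 47.42°.

θ_B ≈ 47.42°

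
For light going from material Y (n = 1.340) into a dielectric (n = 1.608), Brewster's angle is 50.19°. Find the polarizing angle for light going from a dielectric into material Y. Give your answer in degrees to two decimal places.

θ_B' ≈ 39.81°

The two Brewster angles are complementary: θ_B' = 90° − θ_B = 90° − 50.19° = 39.81°.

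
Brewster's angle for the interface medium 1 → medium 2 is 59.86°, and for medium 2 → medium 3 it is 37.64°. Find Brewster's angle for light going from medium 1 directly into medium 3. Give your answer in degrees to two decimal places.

θ_B ≈ 53.03°

Each Brewster angle gives a ratio: n₂/n₁ = tan 59.86° = 1.7223, n₃/n₂ = tan 37.64° = 0.7712.
So n₃/n₁ = (n₂/n₁)(n₃/n₂) = 1.7223 × 0.7712 = 1.3283.
θ_B(1→3) = arctan(1.3283) = 53.03°.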